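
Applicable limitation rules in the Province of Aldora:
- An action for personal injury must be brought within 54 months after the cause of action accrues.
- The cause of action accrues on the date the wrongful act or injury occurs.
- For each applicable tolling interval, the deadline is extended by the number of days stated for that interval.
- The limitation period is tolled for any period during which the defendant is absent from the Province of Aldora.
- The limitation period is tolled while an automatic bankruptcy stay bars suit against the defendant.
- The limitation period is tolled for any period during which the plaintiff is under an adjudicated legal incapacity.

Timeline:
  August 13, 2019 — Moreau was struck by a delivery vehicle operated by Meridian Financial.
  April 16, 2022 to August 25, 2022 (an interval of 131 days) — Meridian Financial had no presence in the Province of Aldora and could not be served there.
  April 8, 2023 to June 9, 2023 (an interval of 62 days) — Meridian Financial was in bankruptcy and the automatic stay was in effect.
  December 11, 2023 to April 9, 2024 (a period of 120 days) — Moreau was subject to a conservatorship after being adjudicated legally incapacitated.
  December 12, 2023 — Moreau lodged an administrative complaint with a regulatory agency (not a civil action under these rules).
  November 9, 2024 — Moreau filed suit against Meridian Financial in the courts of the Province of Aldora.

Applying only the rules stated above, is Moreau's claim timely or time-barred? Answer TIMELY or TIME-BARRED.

The limitation period began to run on August 13, 2019.
Adding the 54 months base period to August 13, 2019 gives a deadline of February 13, 2024, before any tolling.
Because the defendant's absence from the jurisdiction ran from April 16, 2022 to August 25, 2022, the deadline is extended by 131 days to June 23, 2024.
The period was tolled for 62 days by the automatic bankruptcy stay (April 8, 2023 to June 9, 2023), pushing the deadline to August 24, 2024.
Because the plaintiff's legal incapacity ran from December 11, 2023 to April 9, 2024, the deadline is extended by 120 days to December 22, 2024.
Nothing else in the chronology tolls or restarts the period.
Moreau filed on November 9, 2024, before the December 22, 2024 deadline, so the action is timely.

TIMELY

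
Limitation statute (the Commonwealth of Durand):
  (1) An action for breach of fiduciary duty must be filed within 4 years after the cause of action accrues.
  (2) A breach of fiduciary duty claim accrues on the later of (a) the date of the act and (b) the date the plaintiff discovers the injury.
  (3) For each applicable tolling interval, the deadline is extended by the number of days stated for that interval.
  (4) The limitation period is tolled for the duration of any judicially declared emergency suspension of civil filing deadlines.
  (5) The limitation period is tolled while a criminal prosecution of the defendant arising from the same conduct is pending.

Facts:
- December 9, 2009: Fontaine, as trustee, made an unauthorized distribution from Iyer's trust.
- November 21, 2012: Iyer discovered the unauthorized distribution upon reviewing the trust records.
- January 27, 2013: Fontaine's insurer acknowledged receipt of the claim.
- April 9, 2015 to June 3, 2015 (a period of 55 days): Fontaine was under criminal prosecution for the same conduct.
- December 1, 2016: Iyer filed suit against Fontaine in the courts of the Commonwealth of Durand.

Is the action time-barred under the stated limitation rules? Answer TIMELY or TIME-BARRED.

Because discovery on November 21, 2012 post-dates the December 9, 2009 act, accrual under the later-of rule falls on November 21, 2012.
4 years from November 21, 2012 is November 21, 2016.
Because the pending criminal prosecution ran from April 9, 2015 to June 3, 2015, the deadline is extended by 55 days to January 15, 2017.
None of the other events listed affects the running of the period under the stated rules.
Filing on December 1, 2016 beat the January 15, 2017 deadline — the action is timely.

TIMELY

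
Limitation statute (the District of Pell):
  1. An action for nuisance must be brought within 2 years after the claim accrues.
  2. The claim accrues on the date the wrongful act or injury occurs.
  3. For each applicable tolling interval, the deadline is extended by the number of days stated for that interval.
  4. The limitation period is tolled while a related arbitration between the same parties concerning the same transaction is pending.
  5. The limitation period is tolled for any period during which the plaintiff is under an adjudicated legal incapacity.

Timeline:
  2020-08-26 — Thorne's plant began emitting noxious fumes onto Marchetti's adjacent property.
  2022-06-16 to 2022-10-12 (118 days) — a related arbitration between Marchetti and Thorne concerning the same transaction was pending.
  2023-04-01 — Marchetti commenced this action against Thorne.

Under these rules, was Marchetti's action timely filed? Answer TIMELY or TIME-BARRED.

TIME-BARRED

The claim accrued on 2020-08-26, when the wrongful act occurred.
2 years from 2020-08-26 is 2022-08-26.
Because the pending related arbitration ran from 2022-06-16 to 2022-10-12, the deadline is extended by 118 days to 2022-12-22.
Marchetti filed on 2023-04-01, after the 2022-12-22 deadline, so the action is time-barred.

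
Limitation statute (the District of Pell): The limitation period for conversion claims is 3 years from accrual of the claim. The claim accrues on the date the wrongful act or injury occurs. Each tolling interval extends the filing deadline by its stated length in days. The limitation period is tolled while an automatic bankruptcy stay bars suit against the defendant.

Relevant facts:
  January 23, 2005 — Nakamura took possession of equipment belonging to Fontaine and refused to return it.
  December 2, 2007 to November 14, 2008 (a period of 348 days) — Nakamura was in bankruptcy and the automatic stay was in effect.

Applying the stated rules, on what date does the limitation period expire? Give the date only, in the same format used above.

January 5, 2009

The claim accrued on January 23, 2005, the date of the act.
3 years from January 23, 2005 is January 23, 2008.
Because the automatic bankruptcy stay ran from December 2, 2007 to November 14, 2008, the deadline is extended by 348 days to January 5, 2009.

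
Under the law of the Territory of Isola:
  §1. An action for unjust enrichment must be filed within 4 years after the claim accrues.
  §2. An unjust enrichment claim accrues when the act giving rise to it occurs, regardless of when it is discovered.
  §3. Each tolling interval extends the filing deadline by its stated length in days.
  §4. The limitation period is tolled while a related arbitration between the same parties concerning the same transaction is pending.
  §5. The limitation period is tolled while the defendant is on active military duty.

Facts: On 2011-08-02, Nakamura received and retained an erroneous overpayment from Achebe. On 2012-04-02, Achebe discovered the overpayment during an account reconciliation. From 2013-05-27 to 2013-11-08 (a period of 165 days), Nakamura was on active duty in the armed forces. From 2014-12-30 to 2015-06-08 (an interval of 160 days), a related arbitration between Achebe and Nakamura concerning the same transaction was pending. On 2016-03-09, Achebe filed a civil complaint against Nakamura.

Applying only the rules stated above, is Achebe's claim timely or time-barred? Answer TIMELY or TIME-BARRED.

TIMELY

Accrual is governed by the date of the act, so the period began to run on 2011-08-02; the later discovery on 2012-04-02 is irrelevant under the stated rule.
4 years from 2011-08-02 is 2015-08-02.
The defendant's active military service from 2013-05-27 to 2013-11-08 tolled the period for 165 days, extending the deadline to 2016-01-14.
The pending related arbitration from 2014-12-30 to 2015-06-08 tolled the period for 160 days, extending the deadline to 2016-06-22.
Filing on 2016-03-09 beat the 2016-06-22 deadline — the action is timely.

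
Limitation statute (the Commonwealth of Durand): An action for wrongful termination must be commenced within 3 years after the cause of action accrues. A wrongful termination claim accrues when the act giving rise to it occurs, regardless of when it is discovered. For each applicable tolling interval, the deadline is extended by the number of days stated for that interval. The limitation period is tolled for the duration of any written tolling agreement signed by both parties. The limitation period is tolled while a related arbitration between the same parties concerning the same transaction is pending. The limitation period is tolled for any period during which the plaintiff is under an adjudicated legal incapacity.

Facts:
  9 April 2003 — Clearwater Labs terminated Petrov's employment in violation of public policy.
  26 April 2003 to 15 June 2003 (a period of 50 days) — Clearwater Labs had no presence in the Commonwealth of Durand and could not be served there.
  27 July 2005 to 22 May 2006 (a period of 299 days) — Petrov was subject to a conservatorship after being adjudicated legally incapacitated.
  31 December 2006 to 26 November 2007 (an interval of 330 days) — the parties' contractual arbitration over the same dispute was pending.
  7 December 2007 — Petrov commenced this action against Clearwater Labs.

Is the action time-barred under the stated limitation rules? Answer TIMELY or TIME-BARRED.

The claim accrued on 9 April 2003, when the wrongful act occurred.
The untolled deadline — 3 years after 9 April 2003 — is 9 April 2006.
The period was tolled for 299 days by the plaintiff's legal incapacity (27 July 2005 to 22 May 2006), pushing the deadline to 2 February 2007.
Because the pending related arbitration ran from 31 December 2006 to 26 November 2007, the deadline is extended by 330 days to 29 December 2007.
Although the defendant's absence ran from 26 April 2003 to 15 June 2003, the stated rules do not make that a tolling event, so it is disregarded.
Petrov filed on 7 December 2007, before the 29 December 2007 deadline, so the action is timely.

TIMELY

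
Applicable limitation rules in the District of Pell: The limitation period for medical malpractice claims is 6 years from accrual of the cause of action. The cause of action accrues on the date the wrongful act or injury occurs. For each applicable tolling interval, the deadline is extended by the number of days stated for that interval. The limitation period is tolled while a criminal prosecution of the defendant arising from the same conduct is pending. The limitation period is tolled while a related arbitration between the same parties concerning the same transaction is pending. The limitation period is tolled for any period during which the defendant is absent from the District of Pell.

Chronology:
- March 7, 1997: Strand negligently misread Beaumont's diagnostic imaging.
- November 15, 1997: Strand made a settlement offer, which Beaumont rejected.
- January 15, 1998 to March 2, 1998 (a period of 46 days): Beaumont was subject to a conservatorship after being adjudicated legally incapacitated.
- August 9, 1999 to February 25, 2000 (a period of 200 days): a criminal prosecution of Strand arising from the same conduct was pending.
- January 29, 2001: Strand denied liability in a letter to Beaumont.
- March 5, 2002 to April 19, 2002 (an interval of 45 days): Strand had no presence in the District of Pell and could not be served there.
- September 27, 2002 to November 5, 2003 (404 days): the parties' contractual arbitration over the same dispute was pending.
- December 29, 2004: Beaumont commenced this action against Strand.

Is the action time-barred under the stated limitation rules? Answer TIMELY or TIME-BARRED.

TIME-BARRED

The claim accrued on March 7, 1997, when the wrongful act occurred.
6 years from March 7, 1997 is March 7, 2003.
The period was tolled for 200 days by the pending criminal prosecution (August 9, 1999 to February 25, 2000), pushing the deadline to September 23, 2003.
The period was tolled for 45 days by the defendant's absence from the jurisdiction (March 5, 2002 to April 19, 2002), pushing the deadline to November 7, 2003.
The pending related arbitration from September 27, 2002 to November 5, 2003 tolled the period for 404 days, extending the deadline to December 15, 2004.
The plaintiff's legal incapacity from January 15, 1998 to March 2, 1998 does not toll the period, because no stated rule makes the plaintiff's incapacity a tolling event.
None of the other events listed affects the running of the period under the stated rules.
Filing on December 29, 2004 missed the December 15, 2004 deadline — the action is time-barred.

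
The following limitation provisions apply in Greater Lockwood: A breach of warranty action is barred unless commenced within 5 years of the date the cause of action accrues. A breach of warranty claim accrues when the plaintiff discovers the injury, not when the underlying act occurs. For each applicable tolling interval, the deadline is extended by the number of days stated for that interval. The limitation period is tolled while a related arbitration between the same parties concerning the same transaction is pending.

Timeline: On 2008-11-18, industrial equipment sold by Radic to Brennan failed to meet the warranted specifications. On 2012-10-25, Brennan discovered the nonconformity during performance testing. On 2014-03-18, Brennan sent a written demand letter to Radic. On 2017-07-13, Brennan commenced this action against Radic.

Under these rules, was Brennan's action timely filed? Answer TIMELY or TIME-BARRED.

TIMELY

The claim did not accrue until Brennan discovered the injury on 2012-10-25; the 2008-11-18 act date does not start the clock under the stated rule.
Adding the 5 years base period to 2012-10-25 gives a deadline of 2017-10-25, before any tolling.
None of the other events listed affects the running of the period under the stated rules.
Filing on 2017-07-13 beat the 2017-10-25 deadline — the action is timely.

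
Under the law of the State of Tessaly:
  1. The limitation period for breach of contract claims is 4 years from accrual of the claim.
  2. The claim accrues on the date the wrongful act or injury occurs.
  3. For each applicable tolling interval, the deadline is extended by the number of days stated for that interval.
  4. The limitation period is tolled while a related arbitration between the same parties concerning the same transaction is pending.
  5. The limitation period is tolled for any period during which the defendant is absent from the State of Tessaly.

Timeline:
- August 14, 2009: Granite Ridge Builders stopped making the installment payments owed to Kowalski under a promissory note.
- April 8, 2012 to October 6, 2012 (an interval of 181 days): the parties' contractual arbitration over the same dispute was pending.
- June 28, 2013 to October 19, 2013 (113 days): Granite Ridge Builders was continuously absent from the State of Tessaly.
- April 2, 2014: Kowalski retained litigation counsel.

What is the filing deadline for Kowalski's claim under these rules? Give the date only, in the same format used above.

The claim accrued on August 14, 2009, when the wrongful act occurred.
Adding the 4 years base period to August 14, 2009 gives a deadline of August 14, 2013, before any tolling.
The pending related arbitration from April 8, 2012 to October 6, 2012 tolled the period for 181 days, extending the deadline to February 11, 2014.
Because the defendant's absence from the jurisdiction ran from June 28, 2013 to October 19, 2013, the deadline is extended by 113 days to June 4, 2014.
The other events in the timeline have no effect on the limitation period under the stated rules.

June 4, 2014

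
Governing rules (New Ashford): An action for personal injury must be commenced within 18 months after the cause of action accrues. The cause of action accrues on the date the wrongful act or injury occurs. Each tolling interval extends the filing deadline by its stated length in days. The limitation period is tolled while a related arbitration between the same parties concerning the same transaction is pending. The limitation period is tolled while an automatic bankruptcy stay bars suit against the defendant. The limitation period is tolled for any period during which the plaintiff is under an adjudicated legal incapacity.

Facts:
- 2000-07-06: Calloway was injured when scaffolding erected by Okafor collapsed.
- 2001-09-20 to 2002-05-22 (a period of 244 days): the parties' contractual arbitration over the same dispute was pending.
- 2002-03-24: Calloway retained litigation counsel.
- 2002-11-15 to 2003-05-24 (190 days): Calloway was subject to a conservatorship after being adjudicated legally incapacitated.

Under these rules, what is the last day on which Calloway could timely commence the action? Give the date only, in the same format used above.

The limitation period began to run on 2000-07-06.
Adding the 18 months base period to 2000-07-06 gives a deadline of 2002-01-06, before any tolling.
The period was tolled for 244 days by the pending related arbitration (2001-09-20 to 2002-05-22), pushing the deadline to 2002-09-07.
The plaintiff's legal incapacity from 2002-11-15 to 2003-05-24 began after the period had already run on 2002-09-07, so it has no tolling effect.
None of the other events listed affects the running of the period under the stated rules.

2002-09-07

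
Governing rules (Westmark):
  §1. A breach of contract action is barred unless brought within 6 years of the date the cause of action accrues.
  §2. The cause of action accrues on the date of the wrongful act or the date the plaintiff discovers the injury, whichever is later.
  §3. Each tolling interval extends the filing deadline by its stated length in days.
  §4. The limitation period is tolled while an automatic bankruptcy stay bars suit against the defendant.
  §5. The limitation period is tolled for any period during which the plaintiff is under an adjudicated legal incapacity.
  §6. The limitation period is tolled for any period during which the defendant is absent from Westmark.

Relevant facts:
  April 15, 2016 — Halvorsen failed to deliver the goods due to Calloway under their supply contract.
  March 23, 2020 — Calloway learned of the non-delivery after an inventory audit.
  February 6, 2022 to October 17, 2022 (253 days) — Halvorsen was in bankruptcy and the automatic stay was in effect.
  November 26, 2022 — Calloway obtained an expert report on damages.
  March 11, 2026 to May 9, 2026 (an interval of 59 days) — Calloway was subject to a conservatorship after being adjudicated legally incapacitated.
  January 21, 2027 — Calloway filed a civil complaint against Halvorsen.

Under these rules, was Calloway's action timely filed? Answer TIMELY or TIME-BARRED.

TIMELY

Taking the later of the act (April 15, 2016) and discovery (March 23, 2020), the claim accrued on March 23, 2020.
6 years from March 23, 2020 is March 23, 2026.
The period was tolled for 253 days by the automatic bankruptcy stay (February 6, 2022 to October 17, 2022), pushing the deadline to December 1, 2026.
The plaintiff's legal incapacity from March 11, 2026 to May 9, 2026 tolled the period for 59 days, extending the deadline to January 29, 2027.
None of the other events listed affects the running of the period under the stated rules.
Calloway filed on January 21, 2027, before the January 29, 2027 deadline, so the action is timely.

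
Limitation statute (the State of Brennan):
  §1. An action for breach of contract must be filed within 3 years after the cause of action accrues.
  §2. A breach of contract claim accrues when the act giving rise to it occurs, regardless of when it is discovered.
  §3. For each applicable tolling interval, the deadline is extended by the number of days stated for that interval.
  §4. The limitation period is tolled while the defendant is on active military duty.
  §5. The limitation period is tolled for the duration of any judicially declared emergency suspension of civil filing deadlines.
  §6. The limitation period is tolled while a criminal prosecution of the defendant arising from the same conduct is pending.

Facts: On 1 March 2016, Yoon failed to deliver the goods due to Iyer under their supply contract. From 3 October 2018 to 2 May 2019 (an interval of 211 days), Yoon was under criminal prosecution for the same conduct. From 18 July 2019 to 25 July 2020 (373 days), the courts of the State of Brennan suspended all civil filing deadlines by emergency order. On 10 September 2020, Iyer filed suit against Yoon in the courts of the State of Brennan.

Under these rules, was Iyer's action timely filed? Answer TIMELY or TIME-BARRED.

The limitation period began to run on 1 March 2016.
The untolled deadline — 3 years after 1 March 2016 — is 1 March 2019.
Because the pending criminal prosecution ran from 3 October 2018 to 2 May 2019, the deadline is extended by 211 days to 28 September 2019.
Because the emergency suspension of filing deadlines ran from 18 July 2019 to 25 July 2020, the deadline is extended by 373 days to 5 October 2020.
Filing on 10 September 2020 beat the 5 October 2020 deadline — the action is timely.

TIMELY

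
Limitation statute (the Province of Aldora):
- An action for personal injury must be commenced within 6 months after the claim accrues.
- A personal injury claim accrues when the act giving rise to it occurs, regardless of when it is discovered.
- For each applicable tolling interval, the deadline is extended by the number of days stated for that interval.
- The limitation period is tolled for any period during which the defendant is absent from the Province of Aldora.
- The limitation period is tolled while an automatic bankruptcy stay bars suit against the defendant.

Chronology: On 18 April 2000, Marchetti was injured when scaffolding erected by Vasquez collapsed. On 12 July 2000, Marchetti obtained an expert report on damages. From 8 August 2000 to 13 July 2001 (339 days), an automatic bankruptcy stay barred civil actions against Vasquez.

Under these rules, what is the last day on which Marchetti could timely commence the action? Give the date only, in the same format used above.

22 September 2001

The limitation period began to run on 18 April 2000.
Adding the 6 months base period to 18 April 2000 gives a deadline of 18 October 2000, before any tolling.
Because the automatic bankruptcy stay ran from 8 August 2000 to 13 July 2001, the deadline is extended by 339 days to 22 September 2001.
Nothing else in the chronology tolls or restarts the period.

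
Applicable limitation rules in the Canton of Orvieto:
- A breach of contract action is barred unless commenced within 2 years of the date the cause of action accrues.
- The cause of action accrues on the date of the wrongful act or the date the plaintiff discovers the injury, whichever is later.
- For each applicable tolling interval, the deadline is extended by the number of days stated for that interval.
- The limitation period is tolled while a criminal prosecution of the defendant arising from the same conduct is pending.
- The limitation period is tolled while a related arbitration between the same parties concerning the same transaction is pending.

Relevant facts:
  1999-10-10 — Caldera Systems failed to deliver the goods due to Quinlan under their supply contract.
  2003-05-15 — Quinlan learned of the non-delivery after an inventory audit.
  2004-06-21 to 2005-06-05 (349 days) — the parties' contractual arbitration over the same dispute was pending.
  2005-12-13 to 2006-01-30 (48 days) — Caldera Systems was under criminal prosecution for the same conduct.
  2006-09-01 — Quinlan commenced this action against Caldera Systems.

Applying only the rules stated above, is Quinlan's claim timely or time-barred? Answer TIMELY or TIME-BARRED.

Because discovery on 2003-05-15 post-dates the 1999-10-10 act, accrual under the later-of rule falls on 2003-05-15.
2 years from 2003-05-15 is 2005-05-15.
Because the pending related arbitration ran from 2004-06-21 to 2005-06-05, the deadline is extended by 349 days to 2006-04-29.
Because the pending criminal prosecution ran from 2005-12-13 to 2006-01-30, the deadline is extended by 48 days to 2006-06-16.
The 2006-09-01 filing falls after the 2006-06-16 deadline; the claim is time-barred.

TIME-BARRED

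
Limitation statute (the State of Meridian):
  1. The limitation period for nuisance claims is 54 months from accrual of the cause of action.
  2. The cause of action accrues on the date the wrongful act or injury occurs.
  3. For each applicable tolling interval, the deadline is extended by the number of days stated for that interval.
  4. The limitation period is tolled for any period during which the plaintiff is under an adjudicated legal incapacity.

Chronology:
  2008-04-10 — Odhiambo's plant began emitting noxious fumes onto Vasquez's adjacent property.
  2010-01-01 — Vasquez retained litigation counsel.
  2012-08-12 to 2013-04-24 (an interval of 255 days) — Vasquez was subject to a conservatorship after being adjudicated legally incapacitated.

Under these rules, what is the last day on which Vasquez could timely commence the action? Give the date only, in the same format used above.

2013-06-22

The claim accrued on 2008-04-10, when the wrongful act occurred.
Adding the 54 months base period to 2008-04-10 gives a deadline of 2012-10-10, before any tolling.
Because the plaintiff's legal incapacity ran from 2012-08-12 to 2013-04-24, the deadline is extended by 255 days to 2013-06-22.
Nothing else in the chronology tolls or restarts the period.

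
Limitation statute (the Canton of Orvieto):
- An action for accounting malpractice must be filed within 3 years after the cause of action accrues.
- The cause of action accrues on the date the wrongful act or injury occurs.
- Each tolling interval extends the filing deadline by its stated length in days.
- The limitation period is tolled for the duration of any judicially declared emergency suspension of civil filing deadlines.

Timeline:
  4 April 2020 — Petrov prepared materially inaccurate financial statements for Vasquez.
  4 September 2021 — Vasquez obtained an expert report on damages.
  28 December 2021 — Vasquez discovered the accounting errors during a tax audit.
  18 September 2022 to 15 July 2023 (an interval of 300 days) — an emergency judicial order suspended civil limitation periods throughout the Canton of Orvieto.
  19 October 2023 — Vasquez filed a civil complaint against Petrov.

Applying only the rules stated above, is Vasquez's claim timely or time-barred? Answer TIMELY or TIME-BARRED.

TIMELY

Accrual is governed by the date of the act, so the period began to run on 4 April 2020; the later discovery on 28 December 2021 is irrelevant under the stated rule.
3 years from 4 April 2020 is 4 April 2023.
The period was tolled for 300 days by the emergency suspension of filing deadlines (18 September 2022 to 15 July 2023), pushing the deadline to 29 January 2024.
Nothing else in the chronology tolls or restarts the period.
Filing on 19 October 2023 beat the 29 January 2024 deadline — the action is timely.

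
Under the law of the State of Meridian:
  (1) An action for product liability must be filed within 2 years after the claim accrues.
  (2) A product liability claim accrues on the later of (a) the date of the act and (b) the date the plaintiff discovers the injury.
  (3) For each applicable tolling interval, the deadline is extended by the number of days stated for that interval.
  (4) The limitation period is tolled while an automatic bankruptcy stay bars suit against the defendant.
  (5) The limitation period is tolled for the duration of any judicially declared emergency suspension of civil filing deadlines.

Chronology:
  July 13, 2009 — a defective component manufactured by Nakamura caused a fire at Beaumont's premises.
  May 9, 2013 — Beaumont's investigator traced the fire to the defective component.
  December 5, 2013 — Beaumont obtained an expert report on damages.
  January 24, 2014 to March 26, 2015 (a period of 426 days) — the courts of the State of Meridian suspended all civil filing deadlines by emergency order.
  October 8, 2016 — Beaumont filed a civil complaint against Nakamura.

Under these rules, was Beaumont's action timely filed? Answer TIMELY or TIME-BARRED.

TIME-BARRED

Taking the later of the act (July 13, 2009) and discovery (May 9, 2013), the claim accrued on May 9, 2013.
The untolled deadline — 2 years after May 9, 2013 — is May 9, 2015.
The emergency suspension of filing deadlines from January 24, 2014 to March 26, 2015 tolled the period for 426 days, extending the deadline to July 8, 2016.
The other events in the timeline have no effect on the limitation period under the stated rules.
Beaumont filed on October 8, 2016, after the July 8, 2016 deadline, so the action is time-barred.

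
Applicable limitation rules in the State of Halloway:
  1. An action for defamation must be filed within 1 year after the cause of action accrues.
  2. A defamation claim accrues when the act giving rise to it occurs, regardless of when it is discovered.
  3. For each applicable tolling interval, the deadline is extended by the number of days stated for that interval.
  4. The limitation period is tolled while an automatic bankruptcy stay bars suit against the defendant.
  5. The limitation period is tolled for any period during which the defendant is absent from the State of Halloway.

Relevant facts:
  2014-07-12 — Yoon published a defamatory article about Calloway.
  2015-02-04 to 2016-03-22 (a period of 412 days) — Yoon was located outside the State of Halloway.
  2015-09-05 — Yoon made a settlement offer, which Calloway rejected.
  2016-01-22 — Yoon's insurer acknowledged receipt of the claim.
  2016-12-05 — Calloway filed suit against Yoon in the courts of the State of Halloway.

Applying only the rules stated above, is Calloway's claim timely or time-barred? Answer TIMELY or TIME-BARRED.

TIME-BARRED

The cause of action accrued on 2014-07-12, the date of the act.
Adding the 1 year base period to 2014-07-12 gives a deadline of 2015-07-12, before any tolling.
The period was tolled for 412 days by the defendant's absence from the jurisdiction (2015-02-04 to 2016-03-22), pushing the deadline to 2016-08-27.
None of the other events listed affects the running of the period under the stated rules.
Calloway filed on 2016-12-05, after the 2016-08-27 deadline, so the action is time-barred.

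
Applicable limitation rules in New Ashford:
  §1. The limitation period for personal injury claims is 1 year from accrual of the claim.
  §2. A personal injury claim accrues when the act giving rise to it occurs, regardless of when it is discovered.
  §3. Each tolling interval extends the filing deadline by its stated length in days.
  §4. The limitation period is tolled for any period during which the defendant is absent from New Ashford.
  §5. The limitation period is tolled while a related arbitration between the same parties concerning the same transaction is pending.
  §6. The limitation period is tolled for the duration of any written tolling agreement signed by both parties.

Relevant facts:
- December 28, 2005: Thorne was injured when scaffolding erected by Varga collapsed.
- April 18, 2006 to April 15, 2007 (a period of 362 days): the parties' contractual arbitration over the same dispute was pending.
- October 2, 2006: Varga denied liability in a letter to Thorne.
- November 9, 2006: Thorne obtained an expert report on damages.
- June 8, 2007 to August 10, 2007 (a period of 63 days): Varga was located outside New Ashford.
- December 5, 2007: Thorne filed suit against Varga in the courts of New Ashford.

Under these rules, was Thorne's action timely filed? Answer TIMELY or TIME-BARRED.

TIMELY

The limitation period began to run on December 28, 2005.
The untolled deadline — 1 year after December 28, 2005 — is December 28, 2006.
The pending related arbitration from April 18, 2006 to April 15, 2007 tolled the period for 362 days, extending the deadline to December 25, 2007.
The defendant's absence from the jurisdiction from June 8, 2007 to August 10, 2007 tolled the period for 63 days, extending the deadline to February 26, 2008.
None of the other events listed affects the running of the period under the stated rules.
Filing on December 5, 2007 beat the February 26, 2008 deadline — the action is timely.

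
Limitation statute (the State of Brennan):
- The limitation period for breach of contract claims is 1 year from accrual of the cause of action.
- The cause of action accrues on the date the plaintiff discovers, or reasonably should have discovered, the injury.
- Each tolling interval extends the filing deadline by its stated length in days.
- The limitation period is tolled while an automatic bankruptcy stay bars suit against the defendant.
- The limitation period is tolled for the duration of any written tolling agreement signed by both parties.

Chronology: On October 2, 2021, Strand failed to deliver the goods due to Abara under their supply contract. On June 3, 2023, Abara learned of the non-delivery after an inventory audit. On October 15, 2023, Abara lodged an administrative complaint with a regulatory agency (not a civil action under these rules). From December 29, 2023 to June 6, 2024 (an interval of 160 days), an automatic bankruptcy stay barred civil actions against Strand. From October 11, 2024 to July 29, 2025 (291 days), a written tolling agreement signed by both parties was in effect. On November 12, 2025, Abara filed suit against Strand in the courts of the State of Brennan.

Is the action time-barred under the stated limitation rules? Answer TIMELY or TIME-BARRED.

TIME-BARRED

Under the discovery rule, the claim accrued on June 3, 2023, when Abara discovered the injury — not on the October 2, 2021 date of the underlying act.
Adding the 1 year base period to June 3, 2023 gives a deadline of June 3, 2024, before any tolling.
The period was tolled for 160 days by the automatic bankruptcy stay (December 29, 2023 to June 6, 2024), pushing the deadline to November 10, 2024.
The written tolling agreement from October 11, 2024 to July 29, 2025 tolled the period for 291 days, extending the deadline to August 28, 2025.
None of the other events listed affects the running of the period under the stated rules.
Abara filed on November 12, 2025, after the August 28, 2025 deadline, so the action is time-barred.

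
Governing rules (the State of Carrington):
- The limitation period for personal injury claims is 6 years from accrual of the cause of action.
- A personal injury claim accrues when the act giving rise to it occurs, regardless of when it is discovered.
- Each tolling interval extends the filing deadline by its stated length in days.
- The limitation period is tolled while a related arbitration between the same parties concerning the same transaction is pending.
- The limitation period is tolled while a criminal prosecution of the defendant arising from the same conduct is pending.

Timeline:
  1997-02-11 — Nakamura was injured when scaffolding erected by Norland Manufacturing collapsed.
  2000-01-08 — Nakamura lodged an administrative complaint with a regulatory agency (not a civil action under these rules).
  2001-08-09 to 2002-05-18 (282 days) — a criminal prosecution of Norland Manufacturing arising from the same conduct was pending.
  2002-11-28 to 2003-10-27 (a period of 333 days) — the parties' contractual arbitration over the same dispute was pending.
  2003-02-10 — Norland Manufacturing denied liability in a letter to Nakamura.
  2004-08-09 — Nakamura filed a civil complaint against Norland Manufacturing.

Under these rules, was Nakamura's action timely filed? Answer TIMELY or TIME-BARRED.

The limitation period began to run on 1997-02-11.
The untolled deadline — 6 years after 1997-02-11 — is 2003-02-11.
The pending criminal prosecution from 2001-08-09 to 2002-05-18 tolled the period for 282 days, extending the deadline to 2003-11-20.
Because the pending related arbitration ran from 2002-11-28 to 2003-10-27, the deadline is extended by 333 days to 2004-10-18.
Nothing else in the chronology tolls or restarts the period.
Filing on 2004-08-09 beat the 2004-10-18 deadline — the action is timely.

TIMELY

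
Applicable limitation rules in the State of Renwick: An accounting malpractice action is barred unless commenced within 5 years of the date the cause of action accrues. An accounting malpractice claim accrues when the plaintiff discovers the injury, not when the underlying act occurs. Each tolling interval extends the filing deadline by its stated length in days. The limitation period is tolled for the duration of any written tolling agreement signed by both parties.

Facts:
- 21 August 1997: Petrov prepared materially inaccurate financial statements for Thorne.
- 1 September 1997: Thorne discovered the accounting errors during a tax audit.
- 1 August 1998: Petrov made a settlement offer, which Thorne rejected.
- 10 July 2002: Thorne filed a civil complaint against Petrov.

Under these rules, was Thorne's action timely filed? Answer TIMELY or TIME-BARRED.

TIMELY

The claim did not accrue until Thorne discovered the injury on 1 September 1997; the 21 August 1997 act date does not start the clock under the stated rule.
Adding the 5 years base period to 1 September 1997 gives a deadline of 1 September 2002, before any tolling.
None of the other events listed affects the running of the period under the stated rules.
Thorne filed on 10 July 2002, before the 1 September 2002 deadline, so the action is timely.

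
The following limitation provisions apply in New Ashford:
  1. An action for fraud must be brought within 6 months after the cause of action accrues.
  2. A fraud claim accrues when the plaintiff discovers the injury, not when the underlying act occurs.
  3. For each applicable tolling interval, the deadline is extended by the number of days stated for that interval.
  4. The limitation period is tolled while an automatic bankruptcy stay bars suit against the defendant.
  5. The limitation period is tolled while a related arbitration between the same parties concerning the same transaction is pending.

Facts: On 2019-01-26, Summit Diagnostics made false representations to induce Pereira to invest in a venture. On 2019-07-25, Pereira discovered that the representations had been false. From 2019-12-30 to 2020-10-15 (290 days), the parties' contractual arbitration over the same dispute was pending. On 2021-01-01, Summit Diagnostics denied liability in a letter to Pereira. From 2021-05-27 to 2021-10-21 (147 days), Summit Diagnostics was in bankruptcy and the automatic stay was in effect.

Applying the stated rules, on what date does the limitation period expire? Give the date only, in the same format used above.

The claim did not accrue until Pereira discovered the injury on 2019-07-25; the 2019-01-26 act date does not start the clock under the stated rule.
The untolled deadline — 6 months after 2019-07-25 — is 2020-01-25.
The period was tolled for 290 days by the pending related arbitration (2019-12-30 to 2020-10-15), pushing the deadline to 2020-11-10.
By the time the automatic bankruptcy stay began on 2021-05-27, the limitation period had already expired on 2020-11-10; that interval cannot revive it.
None of the other events listed affects the running of the period under the stated rules.

2020-11-10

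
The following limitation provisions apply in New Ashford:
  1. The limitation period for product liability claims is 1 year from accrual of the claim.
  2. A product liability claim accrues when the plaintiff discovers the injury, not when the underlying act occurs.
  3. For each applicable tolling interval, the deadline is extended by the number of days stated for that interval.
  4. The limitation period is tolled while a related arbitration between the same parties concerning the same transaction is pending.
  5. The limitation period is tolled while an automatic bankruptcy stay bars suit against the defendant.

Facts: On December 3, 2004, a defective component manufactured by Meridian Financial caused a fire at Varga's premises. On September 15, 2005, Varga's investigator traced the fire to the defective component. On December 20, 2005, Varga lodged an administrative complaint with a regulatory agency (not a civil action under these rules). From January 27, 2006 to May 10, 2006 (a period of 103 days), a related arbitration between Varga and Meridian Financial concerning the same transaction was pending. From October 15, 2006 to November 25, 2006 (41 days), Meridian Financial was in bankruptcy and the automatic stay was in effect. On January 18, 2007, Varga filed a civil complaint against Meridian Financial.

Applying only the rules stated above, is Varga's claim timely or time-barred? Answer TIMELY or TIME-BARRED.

Under the discovery rule, the claim accrued on September 15, 2005, when Varga discovered the injury — not on the December 3, 2004 date of the underlying act.
Adding the 1 year base period to September 15, 2005 gives a deadline of September 15, 2006, before any tolling.
The pending related arbitration from January 27, 2006 to May 10, 2006 tolled the period for 103 days, extending the deadline to December 27, 2006.
The period was tolled for 41 days by the automatic bankruptcy stay (October 15, 2006 to November 25, 2006), pushing the deadline to February 6, 2007.
The other events in the timeline have no effect on the limitation period under the stated rules.
The January 18, 2007 filing precedes the February 6, 2007 deadline; the claim is timely.

TIMELY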